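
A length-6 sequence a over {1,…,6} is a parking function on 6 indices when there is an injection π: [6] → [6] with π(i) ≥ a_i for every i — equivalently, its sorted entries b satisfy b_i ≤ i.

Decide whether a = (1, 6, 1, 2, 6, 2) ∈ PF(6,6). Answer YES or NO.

NO

Order a: b = (1, 1, 2, 2, 6, 6).
  b_1=1 ≤ 1
  b_2=1 ≤ 2
  b_3=2 ≤ 3
  b_4=2 ≤ 4
  b_5=6 > 5
  fails at i=5 ⇒ NO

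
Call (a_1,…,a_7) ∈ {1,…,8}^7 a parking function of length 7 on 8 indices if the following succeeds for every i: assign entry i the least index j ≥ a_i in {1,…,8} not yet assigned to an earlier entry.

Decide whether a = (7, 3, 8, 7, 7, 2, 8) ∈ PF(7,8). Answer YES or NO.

NO

Rearranged: b = (2, 3, 7, 7, 7, 8, 8).
  b_1=2 ≤ 2
  b_2=3 ≤ 3
  b_3=7 > 4
  fails at i=3 ⇒ NO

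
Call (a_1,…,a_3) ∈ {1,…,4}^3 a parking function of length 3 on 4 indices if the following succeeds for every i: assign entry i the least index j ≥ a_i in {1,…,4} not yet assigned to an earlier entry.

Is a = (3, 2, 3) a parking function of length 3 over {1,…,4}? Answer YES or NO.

Sorted: b = (2, 3, 3).
  b_1=2 ≤ 2
  b_2=3 ≤ 3
  b_3=3 ≤ 4
All bounds hold ⇒ YES

YES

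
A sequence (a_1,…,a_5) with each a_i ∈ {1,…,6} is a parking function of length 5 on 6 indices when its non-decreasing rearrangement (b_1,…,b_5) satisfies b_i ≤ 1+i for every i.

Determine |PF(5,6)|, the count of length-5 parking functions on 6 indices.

|PF(5,6)| = (7−5)·7^(5−1) = 2·2401 = 4802 [KW]
One tuple (1,4,6,1,1) → sorted (1,1,1,4,6): b_i ≤ 1+i ∀i, a PF.

4802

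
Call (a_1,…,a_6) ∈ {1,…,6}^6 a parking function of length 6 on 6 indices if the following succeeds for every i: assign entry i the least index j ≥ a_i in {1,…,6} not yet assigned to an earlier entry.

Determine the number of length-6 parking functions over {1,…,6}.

16807

|PF(6,6)| = (6+1−6)·(6+1)^{6−1} = 1·16807 = 16807 [KW]
One tuple (1,6,2,5,2,2) → sorted (1,2,2,2,5,6): b_i ≤ i ∀i, a PF.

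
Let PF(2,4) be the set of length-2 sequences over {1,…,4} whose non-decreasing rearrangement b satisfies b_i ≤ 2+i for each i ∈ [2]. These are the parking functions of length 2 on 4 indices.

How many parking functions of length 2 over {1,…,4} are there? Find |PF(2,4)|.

#PF = (4+1−2)·(4+1)^{2−1} = 3×5 = 15 (Pollak)
Example (1,3) → sorted (1,3): b_i ≤ 2+i ∀i, a PF.

15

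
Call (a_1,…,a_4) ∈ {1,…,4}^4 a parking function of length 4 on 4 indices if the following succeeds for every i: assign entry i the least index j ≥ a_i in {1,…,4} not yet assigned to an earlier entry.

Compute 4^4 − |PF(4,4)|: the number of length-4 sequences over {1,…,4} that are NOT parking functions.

131

#PF = (5−4)·5^(4−1) = 1·125 = 125 (Konheim–Weiss)
Example (3,4,2,4) → sorted (2,3,4,4): b_1=2>1, not a PF.
4^4 − 125 = 256 − 125 = 131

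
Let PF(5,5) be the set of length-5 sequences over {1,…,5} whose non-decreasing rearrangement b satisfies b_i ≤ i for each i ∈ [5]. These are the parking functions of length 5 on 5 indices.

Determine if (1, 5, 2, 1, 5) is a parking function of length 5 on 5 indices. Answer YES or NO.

NO

Sorted: b = (1, 1, 2, 5, 5).
  b_1=1 ≤ 1
  b_2=1 ≤ 2
  b_3=2 ≤ 3
  b_4=5 > 4
  fails at i=4 ⇒ NO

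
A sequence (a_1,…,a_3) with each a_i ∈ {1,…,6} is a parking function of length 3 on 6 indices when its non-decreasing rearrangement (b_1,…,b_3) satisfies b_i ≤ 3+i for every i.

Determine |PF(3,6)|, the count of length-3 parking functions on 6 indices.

#PF = (6+1−3)·(6+1)^{3−1} = 4×49 = 196 (Pollak)
Example (6,3,5) → sorted (3,5,6): b_i ≤ 3+i ∀i, a PF.

196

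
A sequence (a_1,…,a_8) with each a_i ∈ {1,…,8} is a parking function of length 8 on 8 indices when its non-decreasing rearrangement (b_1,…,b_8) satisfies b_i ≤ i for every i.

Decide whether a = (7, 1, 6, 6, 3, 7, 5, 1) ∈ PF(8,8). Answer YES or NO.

Rearranged: b = (1, 1, 3, 5, 6, 6, 7, 7).
  b_1=1 ≤ 1
  b_2=1 ≤ 2
  b_3=3 ≤ 3
  b_4=5 > 4
  fails at i=4 ⇒ NO

NO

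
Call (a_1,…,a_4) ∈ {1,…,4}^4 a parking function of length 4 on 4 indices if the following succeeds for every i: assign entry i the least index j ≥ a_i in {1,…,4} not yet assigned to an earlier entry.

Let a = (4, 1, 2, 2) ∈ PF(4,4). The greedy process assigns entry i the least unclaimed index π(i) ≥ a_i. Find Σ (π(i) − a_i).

Σπ = 10 ({1..4} each once); Σa = 4+1+2+2 = 9; disp = 10−9 = 1.

1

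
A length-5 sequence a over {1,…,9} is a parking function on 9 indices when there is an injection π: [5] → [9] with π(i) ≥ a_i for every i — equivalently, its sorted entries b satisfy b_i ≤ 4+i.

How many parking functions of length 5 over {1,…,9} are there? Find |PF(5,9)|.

|PF(5,9)| = (9−5+1)·(9+1)^(5−1) = 5·10000 = 50000 (Konheim–Weiss)
One tuple (6,7,8,4,7) → sorted (4,6,7,7,8): b_i ≤ 4+i ∀i, a PF.

50000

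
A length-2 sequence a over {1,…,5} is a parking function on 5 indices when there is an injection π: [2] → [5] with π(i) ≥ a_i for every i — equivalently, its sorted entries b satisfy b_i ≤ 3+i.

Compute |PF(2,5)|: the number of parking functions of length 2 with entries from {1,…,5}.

#PF = (5+1−2)·(5+1)^{2−1} = 4 · 6 = 24 (Pollak)
Example (4,4) → sorted (4,4): b_i ≤ 3+i ∀i, a PF.

24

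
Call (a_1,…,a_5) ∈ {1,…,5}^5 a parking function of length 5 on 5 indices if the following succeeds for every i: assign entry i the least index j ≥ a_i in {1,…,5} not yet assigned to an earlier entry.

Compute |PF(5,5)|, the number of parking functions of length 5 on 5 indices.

Count = (5−5+1)·(5+1)^(5−1) = 1 · 1296 = 1296
E.g. (5,3,1,4,2) → sorted (1,2,3,4,5): b_i ≤ i ∀i, a PF.

1296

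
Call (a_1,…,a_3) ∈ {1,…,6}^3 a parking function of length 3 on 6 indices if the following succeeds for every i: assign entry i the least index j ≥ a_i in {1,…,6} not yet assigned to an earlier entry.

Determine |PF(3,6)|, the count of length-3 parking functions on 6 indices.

#PF = 4·7^2 = 4·49 = 196 (Konheim–Weiss)
E.g. (2,3,3) → sorted (2,3,3): b_i ≤ 3+i ∀i, a PF.

196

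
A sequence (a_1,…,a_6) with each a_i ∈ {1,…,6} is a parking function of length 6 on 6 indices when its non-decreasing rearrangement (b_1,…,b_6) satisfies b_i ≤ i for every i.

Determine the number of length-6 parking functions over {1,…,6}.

#PF = (7−6)·7^(6−1) = 1 · 16807 = 16807 (Pollak)
Example (4,1,1,4,2,3) → sorted (1,1,2,3,4,4): b_i ≤ i ∀i, a PF.

16807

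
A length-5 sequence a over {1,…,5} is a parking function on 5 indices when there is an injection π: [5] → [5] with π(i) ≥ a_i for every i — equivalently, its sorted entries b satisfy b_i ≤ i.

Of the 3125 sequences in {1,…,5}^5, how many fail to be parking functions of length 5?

1829

Count = (5−5+1)·(5+1)^(5−1) = 1·1296 = 1296 [KW]
One tuple (2,5,5,2,5) → sorted (2,2,5,5,5): b_1=2>1, not a PF.
5^5 − 1296 = 3125 − 1296 = 1829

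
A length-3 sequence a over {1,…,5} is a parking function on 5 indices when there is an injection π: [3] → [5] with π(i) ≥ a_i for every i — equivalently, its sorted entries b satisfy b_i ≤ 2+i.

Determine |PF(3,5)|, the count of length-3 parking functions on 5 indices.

|PF(3,5)| = 3·6^2 = 3·36 = 108
Example (2,1,4) → sorted (1,2,4): b_i ≤ 2+i ∀i, a PF.

108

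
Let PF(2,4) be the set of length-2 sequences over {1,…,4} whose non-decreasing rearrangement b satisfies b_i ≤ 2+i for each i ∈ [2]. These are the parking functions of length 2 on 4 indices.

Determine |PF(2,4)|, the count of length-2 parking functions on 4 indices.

#PF = (5−2)·5^(2−1) = 3 · 5 = 15
One tuple (3,1) → sorted (1,3): b_i ≤ 2+i ∀i, a PF.

15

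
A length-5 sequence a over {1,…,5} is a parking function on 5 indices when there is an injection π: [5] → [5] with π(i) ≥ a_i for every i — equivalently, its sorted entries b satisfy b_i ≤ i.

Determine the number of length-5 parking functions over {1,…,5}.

|PF| = (5+1−5)·(5+1)^{5−1} = 1 · 1296 = 1296 (Pollak)
E.g. (1,1,1,5,2) → sorted (1,1,1,2,5): b_i ≤ i ∀i, a PF.

1296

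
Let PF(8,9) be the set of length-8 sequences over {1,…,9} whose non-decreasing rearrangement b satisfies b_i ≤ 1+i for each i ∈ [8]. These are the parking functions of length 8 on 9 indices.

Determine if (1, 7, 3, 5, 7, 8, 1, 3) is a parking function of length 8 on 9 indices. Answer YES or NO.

Sorted: b = (1, 1, 3, 3, 5, 7, 7, 8).
  b_1=1 ≤ 2
  b_2=1 ≤ 3
  b_3=3 ≤ 4
  b_4=3 ≤ 5
  b_5=5 ≤ 6
  b_6=7 ≤ 7
  b_7=7 ≤ 8
  b_8=8 ≤ 9
All bounds hold ⇒ YES

YES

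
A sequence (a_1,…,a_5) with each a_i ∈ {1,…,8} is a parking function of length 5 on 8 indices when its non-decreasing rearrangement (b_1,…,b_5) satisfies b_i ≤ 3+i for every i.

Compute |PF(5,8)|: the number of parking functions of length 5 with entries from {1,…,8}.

|PF(5,8)| = (8−5+1)·(8+1)^(5−1) = 4·6561 = 26244 (Konheim–Weiss)
Check (4,8,5,2,4) → sorted (2,4,4,5,8): b_i ≤ 3+i ∀i, a PF.

26244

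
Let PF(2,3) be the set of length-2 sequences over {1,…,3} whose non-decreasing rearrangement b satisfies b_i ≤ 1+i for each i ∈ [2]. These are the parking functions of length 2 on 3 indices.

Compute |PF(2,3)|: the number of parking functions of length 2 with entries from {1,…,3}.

8

Count = 2·4^1 = 2 · 4 = 8
One tuple (2,3) → sorted (2,3): b_i ≤ 1+i ∀i, a PF.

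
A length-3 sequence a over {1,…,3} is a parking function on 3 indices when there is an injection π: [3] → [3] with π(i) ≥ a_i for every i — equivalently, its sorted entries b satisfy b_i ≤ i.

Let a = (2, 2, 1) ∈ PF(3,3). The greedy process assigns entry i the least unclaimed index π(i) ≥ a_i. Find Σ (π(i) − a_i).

1

Σπ = 3·4/2 = 6 (π permutes [3]); Σa = 2+2+1 = 5; disp = 6−5 = 1.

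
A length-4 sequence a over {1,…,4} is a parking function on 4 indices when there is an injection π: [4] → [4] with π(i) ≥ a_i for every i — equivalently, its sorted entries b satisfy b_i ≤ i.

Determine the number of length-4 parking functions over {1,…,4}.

125

|PF(4,4)| = (4+1−4)·(4+1)^{4−1} = 1·125 = 125
Check (2,4,1,2) → sorted (1,2,2,4): b_i ≤ i ∀i, a PF.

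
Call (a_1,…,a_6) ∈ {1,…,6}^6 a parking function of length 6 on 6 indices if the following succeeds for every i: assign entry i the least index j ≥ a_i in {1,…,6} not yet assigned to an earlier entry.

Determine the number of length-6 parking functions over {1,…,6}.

16807

|PF| = (7−6)·7^(6−1) = 1·16807 = 16807 [KW]
Check (2,3,3,3,2,1) → sorted (1,2,2,3,3,3): b_i ≤ i ∀i, a PF.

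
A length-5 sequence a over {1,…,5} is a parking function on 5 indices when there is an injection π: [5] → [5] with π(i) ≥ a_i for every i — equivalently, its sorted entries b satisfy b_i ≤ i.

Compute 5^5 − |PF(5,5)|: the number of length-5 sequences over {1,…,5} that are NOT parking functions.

1829

|PF(5,5)| = (5−5+1)·(5+1)^(5−1) = 1·1296 = 1296
Example (5,2,4,4,3) → sorted (2,3,4,4,5): b_1=2>1, not a PF.
Total 3125; non-PF = 3125−1296 = 1829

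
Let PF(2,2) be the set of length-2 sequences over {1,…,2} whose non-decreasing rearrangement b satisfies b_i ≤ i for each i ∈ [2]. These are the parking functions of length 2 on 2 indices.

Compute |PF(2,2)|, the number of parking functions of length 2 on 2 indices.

3

#PF = (2+1−2)·(2+1)^{2−1} = 1 · 3 = 3 (Pollak)
E.g. (1,1) → sorted (1,1): b_i ≤ i ∀i, a PF.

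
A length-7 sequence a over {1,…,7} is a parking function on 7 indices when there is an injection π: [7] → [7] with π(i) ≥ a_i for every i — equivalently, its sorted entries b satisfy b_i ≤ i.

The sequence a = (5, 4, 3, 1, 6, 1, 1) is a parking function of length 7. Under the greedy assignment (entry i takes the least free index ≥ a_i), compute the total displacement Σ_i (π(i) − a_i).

7

Σπ = 28 ({1..7} each once); Σa = 5+4+3+1+6+1+1 = 21; disp = 28−21 = 7.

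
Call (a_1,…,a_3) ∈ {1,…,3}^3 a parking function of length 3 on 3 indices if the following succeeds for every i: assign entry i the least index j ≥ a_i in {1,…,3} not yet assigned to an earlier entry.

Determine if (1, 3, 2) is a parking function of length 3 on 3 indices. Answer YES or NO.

Rearranged: b = (1, 2, 3).
  b_1=1 ≤ 1
  b_2=2 ≤ 2
  b_3=3 ≤ 3
All bounds hold ⇒ YES

YES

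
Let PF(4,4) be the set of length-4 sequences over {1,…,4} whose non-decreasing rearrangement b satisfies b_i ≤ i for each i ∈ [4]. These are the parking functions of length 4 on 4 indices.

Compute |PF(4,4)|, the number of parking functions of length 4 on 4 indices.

|PF(4,4)| = (4−4+1)·(4+1)^(4−1) = 1·125 = 125
Check (4,3,1,1) → sorted (1,1,3,4): b_i ≤ i ∀i, a PF.

125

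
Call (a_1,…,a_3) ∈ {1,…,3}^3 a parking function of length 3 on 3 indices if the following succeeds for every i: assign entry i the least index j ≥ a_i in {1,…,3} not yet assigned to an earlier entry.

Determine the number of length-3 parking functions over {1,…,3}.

16

#PF = (4−3)·4^(3−1) = 1 · 16 = 16
One tuple (2,2,1) → sorted (1,2,2): b_i ≤ i ∀i, a PF.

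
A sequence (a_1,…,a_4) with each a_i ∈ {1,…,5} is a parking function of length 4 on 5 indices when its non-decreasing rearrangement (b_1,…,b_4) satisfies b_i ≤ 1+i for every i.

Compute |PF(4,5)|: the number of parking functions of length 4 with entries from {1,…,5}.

|PF(4,5)| = 2·6^3 = 2·216 = 432
E.g. (3,1,5,2) → sorted (1,2,3,5): b_i ≤ 1+i ∀i, a PF.

432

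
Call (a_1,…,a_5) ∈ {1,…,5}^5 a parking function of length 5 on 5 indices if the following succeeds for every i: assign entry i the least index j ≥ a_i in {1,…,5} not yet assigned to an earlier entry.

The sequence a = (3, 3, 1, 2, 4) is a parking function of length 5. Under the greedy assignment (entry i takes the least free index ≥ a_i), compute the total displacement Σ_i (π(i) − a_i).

Σπ = 15 ({1..5} each once); Σa = 3+3+1+2+4 = 13; disp = 15−13 = 2.

2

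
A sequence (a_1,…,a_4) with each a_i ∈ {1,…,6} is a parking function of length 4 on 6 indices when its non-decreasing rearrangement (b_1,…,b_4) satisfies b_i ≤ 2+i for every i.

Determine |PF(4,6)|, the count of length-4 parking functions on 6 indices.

1029

|PF(4,6)| = 3·7^3 = 3 · 343 = 1029
Example (4,1,5,2) → sorted (1,2,4,5): b_i ≤ 2+i ∀i, a PF.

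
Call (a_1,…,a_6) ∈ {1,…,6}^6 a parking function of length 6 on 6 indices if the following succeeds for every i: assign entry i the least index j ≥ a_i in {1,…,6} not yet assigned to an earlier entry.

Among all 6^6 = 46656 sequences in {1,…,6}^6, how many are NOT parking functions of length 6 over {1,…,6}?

29849

|PF(6,6)| = (7−6)·7^(6−1) = 1·16807 = 16807
Check (2,5,3,3,5,2) → sorted (2,2,3,3,5,5): b_1=2>1, not a PF.
6^6 − 16807 = 46656 − 16807 = 29849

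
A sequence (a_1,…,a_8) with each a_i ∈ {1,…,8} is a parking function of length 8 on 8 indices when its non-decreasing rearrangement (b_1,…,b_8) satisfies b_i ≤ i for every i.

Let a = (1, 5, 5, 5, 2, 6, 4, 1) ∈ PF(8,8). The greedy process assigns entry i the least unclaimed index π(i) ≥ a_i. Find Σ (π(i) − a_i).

Σπ = 8·9/2 = 36 (π permutes [8]); Σa = 1+5+5+5+2+6+4+1 = 29; disp = 36−29 = 7.

7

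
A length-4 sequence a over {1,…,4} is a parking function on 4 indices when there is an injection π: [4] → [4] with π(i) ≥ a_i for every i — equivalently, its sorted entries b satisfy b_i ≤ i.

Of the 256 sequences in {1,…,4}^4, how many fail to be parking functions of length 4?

#PF = (4+1−4)·(4+1)^{4−1} = 1 · 125 = 125 (Pollak)
E.g. (1,4,4,3) → sorted (1,3,4,4): b_2=3>2, not a PF.
Total 256; non-PF = 256−125 = 131

131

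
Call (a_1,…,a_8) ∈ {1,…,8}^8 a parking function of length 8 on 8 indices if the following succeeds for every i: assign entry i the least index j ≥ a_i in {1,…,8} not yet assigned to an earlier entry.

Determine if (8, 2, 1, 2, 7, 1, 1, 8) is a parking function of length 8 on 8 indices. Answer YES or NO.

NO

Rearranged: b = (1, 1, 1, 2, 2, 7, 8, 8).
  b_1=1 ≤ 1
  b_2=1 ≤ 2
  b_3=1 ≤ 3
  b_4=2 ≤ 4
  b_5=2 ≤ 5
  b_6=7 > 6
  fails at i=6 ⇒ NO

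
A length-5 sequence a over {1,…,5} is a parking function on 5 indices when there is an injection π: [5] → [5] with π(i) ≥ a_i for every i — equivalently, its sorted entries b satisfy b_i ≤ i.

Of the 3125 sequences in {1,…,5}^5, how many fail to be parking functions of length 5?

#PF = (5−5+1)·(5+1)^(5−1) = 1 · 1296 = 1296
One tuple (4,5,2,4,4) → sorted (2,4,4,4,5): b_1=2>1, not a PF.
Total 3125; non-PF = 3125−1296 = 1829

1829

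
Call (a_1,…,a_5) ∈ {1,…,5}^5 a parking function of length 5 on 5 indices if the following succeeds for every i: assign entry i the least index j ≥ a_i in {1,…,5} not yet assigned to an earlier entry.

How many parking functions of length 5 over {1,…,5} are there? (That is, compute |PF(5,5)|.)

1296

|PF(5,5)| = (5+1−5)·(5+1)^{5−1} = 1×1296 = 1296 (Konheim–Weiss)
Check (3,1,1,2,2) → sorted (1,1,2,2,3): b_i ≤ i ∀i, a PF.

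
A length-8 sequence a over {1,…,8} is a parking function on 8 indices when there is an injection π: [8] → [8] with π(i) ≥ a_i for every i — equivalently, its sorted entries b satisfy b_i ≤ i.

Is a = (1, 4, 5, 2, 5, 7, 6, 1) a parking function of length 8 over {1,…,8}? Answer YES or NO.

Rearranged: b = (1, 1, 2, 4, 5, 5, 6, 7).
  b_1=1 ≤ 1
  b_2=1 ≤ 2
  b_3=2 ≤ 3
  b_4=4 ≤ 4
  b_5=5 ≤ 5
  b_6=5 ≤ 6
  b_7=6 ≤ 7
  b_8=7 ≤ 8
All bounds hold ⇒ YES

YES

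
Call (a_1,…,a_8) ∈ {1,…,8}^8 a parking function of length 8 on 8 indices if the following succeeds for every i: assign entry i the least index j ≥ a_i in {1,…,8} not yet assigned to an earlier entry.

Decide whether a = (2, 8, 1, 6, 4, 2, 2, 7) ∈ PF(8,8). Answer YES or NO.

Order a: b = (1, 2, 2, 2, 4, 6, 7, 8).
  b_1=1 ≤ 1
  b_2=2 ≤ 2
  b_3=2 ≤ 3
  b_4=2 ≤ 4
  b_5=4 ≤ 5
  b_6=6 ≤ 6
  b_7=7 ≤ 7
  b_8=8 ≤ 8
All bounds hold ⇒ YES

YES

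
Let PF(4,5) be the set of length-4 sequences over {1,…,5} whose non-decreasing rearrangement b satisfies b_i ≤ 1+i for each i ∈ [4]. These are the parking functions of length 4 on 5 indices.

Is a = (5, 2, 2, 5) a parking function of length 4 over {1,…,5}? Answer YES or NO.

NO

Rearranged: b = (2, 2, 5, 5).
  b_1=2 ≤ 2
  b_2=2 ≤ 3
  b_3=5 > 4
  fails at i=3 ⇒ NO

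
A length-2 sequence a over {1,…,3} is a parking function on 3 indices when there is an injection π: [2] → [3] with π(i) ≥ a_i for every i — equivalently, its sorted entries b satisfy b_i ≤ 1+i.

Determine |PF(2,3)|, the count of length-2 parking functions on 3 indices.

8

|PF| = (3+1−2)·(3+1)^{2−1} = 2·4 = 8 (Konheim–Weiss)
E.g. (1,1) → sorted (1,1): b_i ≤ 1+i ∀i, a PF.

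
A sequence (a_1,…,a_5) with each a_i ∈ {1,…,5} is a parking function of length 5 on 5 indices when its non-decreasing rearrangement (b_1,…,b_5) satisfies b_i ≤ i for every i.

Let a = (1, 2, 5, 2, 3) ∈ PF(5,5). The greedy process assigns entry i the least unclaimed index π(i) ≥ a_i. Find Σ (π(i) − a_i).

Σπ = 5·6/2 = 15 (π permutes [5]); Σa = 1+2+5+2+3 = 13; disp = 15−13 = 2.

2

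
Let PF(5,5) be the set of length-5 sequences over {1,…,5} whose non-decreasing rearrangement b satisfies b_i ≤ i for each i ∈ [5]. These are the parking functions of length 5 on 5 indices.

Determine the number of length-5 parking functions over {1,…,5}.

1296

|PF| = (5+1−5)·(5+1)^{5−1} = 1·1296 = 1296 (Konheim–Weiss)
One tuple (2,3,2,2,1) → sorted (1,2,2,2,3): b_i ≤ i ∀i, a PF.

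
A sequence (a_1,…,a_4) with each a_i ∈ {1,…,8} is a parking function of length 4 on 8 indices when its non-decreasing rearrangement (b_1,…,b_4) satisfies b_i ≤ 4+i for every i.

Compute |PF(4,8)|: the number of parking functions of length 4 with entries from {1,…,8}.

|PF| = (9−4)·9^(4−1) = 5×729 = 3645 (Konheim–Weiss)
One tuple (1,1,3,6) → sorted (1,1,3,6): b_i ≤ 4+i ∀i, a PF.

3645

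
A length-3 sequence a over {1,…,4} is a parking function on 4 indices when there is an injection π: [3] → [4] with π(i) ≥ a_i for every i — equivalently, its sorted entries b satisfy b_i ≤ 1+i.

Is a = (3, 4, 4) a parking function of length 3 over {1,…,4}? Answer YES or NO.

Rearranged: b = (3, 4, 4).
  b_1=3 > 2
  fails at i=1 ⇒ NO

NO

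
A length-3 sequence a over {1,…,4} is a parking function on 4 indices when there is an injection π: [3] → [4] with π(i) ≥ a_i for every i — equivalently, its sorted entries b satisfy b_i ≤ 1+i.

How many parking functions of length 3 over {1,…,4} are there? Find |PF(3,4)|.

Count = (4−3+1)·(4+1)^(3−1) = 2 · 25 = 50 (Konheim–Weiss)
Check (2,3,1) → sorted (1,2,3): b_i ≤ 1+i ∀i, a PF.

50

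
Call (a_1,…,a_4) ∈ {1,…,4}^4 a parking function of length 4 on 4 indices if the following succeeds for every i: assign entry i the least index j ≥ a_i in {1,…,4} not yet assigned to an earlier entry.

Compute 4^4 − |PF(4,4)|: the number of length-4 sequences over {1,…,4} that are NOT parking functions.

131

Count = (4−4+1)·(4+1)^(4−1) = 1 · 125 = 125
E.g. (4,3,1,4) → sorted (1,3,4,4): b_2=3>2, not a PF.
4^4 − 125 = 256 − 125 = 131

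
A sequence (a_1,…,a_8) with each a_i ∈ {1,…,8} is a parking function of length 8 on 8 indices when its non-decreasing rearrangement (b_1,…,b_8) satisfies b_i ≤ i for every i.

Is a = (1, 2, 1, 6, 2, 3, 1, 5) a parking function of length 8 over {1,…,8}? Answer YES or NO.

Order a: b = (1, 1, 1, 2, 2, 3, 5, 6).
  b_1=1 ≤ 1
  b_2=1 ≤ 2
  b_3=1 ≤ 3
  b_4=2 ≤ 4
  b_5=2 ≤ 5
  b_6=3 ≤ 6
  b_7=5 ≤ 7
  b_8=6 ≤ 8
All bounds hold ⇒ YES

YES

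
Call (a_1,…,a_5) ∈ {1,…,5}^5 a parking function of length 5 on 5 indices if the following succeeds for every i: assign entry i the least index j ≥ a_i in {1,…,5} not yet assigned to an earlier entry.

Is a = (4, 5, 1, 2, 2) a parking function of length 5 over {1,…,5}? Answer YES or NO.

YES

Order a: b = (1, 2, 2, 4, 5).
  b_1=1 ≤ 1
  b_2=2 ≤ 2
  b_3=2 ≤ 3
  b_4=4 ≤ 4
  b_5=5 ≤ 5
All bounds hold ⇒ YES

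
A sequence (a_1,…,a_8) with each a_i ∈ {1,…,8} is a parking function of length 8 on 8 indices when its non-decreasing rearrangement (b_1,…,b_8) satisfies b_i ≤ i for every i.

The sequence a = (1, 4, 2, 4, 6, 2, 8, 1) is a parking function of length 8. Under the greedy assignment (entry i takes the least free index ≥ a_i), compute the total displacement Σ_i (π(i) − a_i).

8

Σπ = 36 ({1..8} each once); Σa = 1+4+2+4+6+2+8+1 = 28; disp = 36−28 = 8.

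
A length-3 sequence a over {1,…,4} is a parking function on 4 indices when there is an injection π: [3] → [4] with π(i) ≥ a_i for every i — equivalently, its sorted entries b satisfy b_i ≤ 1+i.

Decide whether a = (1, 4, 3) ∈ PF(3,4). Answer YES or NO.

YES

Rearranged: b = (1, 3, 4).
  b_1=1 ≤ 2
  b_2=3 ≤ 3
  b_3=4 ≤ 4
All bounds hold ⇒ YES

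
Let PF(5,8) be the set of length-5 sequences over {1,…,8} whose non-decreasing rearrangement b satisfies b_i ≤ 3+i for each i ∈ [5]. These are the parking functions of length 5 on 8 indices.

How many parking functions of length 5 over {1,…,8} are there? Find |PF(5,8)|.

|PF(5,8)| = (8+1−5)·(8+1)^{5−1} = 4 · 6561 = 26244 (Konheim–Weiss)
Example (7,1,5,3,5) → sorted (1,3,5,5,7): b_i ≤ 3+i ∀i, a PF.

26244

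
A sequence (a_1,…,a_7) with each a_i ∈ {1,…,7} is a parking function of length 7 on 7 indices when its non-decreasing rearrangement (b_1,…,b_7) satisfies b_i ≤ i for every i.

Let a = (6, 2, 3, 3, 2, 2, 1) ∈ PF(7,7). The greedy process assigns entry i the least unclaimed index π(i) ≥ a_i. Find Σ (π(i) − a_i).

Σπ = 7·8/2 = 28 (π permutes [7]); Σa = 6+2+3+3+2+2+1 = 19; disp = 28−19 = 9.

9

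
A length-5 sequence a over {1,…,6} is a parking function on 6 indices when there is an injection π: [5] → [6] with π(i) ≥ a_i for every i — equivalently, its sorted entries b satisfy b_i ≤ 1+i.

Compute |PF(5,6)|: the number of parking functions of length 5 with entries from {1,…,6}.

|PF| = 2·7^4 = 2·2401 = 4802 [KW]
E.g. (2,4,4,2,3) → sorted (2,2,3,4,4): b_i ≤ 1+i ∀i, a PF.

4802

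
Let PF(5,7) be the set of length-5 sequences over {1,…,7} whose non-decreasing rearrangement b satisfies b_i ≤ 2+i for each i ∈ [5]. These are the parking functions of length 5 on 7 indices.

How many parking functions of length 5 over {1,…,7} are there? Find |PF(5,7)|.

12288

|PF| = (7+1−5)·(7+1)^{5−1} = 3×4096 = 12288
One tuple (3,4,1,1,6) → sorted (1,1,3,4,6): b_i ≤ 2+i ∀i, a PF.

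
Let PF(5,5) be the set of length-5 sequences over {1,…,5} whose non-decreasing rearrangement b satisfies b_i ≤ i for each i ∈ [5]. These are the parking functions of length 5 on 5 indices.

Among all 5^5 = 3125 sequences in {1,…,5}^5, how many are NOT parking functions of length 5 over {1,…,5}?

1829

#PF = (5+1−5)·(5+1)^{5−1} = 1·1296 = 1296 (Konheim–Weiss)
Example (5,5,4,2,5) → sorted (2,4,5,5,5): b_1=2>1, not a PF.
So 3125 − 1296 = 1829 fail.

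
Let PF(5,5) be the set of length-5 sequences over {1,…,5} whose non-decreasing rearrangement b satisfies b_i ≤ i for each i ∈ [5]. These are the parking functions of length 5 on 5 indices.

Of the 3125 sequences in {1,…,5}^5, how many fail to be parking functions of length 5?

#PF = (5−5+1)·(5+1)^(5−1) = 1 · 1296 = 1296 (Konheim–Weiss)
Check (4,5,5,5,3) → sorted (3,4,5,5,5): b_1=3>1, not a PF.
5^5 − 1296 = 3125 − 1296 = 1829

1829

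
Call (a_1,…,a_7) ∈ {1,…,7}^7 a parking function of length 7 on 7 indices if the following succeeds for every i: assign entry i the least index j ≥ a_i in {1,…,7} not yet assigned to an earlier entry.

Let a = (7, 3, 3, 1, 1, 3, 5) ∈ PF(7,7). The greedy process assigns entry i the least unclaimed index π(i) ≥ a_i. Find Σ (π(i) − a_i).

Σπ(i) = 1+…+7 = 28; Σa = 7+3+3+1+1+3+5 = 23; disp = 28−23 = 5.

5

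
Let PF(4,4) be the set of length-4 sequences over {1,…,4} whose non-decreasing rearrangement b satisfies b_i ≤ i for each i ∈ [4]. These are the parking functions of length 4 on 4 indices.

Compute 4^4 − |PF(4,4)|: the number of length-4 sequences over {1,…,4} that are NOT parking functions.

131

#PF = (4+1−4)·(4+1)^{4−1} = 1×125 = 125
Example (4,1,2,4) → sorted (1,2,4,4): b_3=4>3, not a PF.
Total 256; non-PF = 256−125 = 131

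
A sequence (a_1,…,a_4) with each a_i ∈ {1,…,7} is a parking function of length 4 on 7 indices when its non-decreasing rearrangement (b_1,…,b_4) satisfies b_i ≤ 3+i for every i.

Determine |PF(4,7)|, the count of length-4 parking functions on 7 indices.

|PF| = (7−4+1)·(7+1)^(4−1) = 4·512 = 2048 (Pollak)
Example (6,4,1,7) → sorted (1,4,6,7): b_i ≤ 3+i ∀i, a PF.

2048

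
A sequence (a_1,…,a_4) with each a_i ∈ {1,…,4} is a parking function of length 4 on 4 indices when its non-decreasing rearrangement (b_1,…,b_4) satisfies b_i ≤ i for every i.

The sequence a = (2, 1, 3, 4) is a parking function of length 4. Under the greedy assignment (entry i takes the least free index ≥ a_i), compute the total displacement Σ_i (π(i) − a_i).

Σπ = 10 ({1..4} each once); Σa = 2+1+3+4 = 10; disp = 10−10 = 0.

0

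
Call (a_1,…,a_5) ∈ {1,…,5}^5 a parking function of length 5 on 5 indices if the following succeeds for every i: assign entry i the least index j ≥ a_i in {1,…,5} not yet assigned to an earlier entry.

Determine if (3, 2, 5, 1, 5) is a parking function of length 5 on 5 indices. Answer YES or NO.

Rearranged: b = (1, 2, 3, 5, 5).
  b_1=1 ≤ 1
  b_2=2 ≤ 2
  b_3=3 ≤ 3
  b_4=5 > 4
  fails at i=4 ⇒ NO

NO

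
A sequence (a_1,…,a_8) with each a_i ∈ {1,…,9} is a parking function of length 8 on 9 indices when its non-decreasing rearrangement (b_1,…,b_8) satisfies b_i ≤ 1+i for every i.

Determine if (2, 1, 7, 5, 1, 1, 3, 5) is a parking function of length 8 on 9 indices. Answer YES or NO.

YES

Order a: b = (1, 1, 1, 2, 3, 5, 5, 7).
  b_1=1 ≤ 2
  b_2=1 ≤ 3
  b_3=1 ≤ 4
  b_4=2 ≤ 5
  b_5=3 ≤ 6
  b_6=5 ≤ 7
  b_7=5 ≤ 8
  b_8=7 ≤ 9
All bounds hold ⇒ YES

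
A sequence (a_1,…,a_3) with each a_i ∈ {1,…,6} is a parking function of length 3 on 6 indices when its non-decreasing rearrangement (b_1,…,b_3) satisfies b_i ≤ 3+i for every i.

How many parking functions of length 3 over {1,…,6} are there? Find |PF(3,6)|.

196

|PF| = 4·7^2 = 4 · 49 = 196 (Konheim–Weiss)
E.g. (3,2,5) → sorted (2,3,5): b_i ≤ 3+i ∀i, a PF.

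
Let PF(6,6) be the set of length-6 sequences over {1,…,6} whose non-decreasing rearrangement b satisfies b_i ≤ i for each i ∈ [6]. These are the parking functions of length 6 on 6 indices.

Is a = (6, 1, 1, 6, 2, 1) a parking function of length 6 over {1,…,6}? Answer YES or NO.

Rearranged: b = (1, 1, 1, 2, 6, 6).
  b_1=1 ≤ 1
  b_2=1 ≤ 2
  b_3=1 ≤ 3
  b_4=2 ≤ 4
  b_5=6 > 5
  fails at i=5 ⇒ NO

NO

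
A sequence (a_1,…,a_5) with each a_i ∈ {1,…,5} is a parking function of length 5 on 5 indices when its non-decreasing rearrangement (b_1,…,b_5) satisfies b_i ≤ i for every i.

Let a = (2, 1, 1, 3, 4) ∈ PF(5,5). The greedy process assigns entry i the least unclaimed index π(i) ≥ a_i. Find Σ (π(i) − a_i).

4

Σπ = 5·6/2 = 15 (π permutes [5]); Σa = 2+1+1+3+4 = 11; disp = 15−11 = 4.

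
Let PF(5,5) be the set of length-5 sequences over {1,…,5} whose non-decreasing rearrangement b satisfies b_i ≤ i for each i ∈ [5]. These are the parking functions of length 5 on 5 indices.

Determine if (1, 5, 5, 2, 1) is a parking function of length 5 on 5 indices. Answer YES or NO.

Sorted: b = (1, 1, 2, 5, 5).
  b_1=1 ≤ 1
  b_2=1 ≤ 2
  b_3=2 ≤ 3
  b_4=5 > 4
  fails at i=4 ⇒ NO

NO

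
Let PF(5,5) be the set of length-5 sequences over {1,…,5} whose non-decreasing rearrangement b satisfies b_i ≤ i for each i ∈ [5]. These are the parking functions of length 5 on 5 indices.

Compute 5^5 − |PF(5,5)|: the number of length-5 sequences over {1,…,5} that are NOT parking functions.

Count = (6−5)·6^(5−1) = 1·1296 = 1296 [KW]
Check (3,3,2,2,5) → sorted (2,2,3,3,5): b_1=2>1, not a PF.
So 3125 − 1296 = 1829 fail.

1829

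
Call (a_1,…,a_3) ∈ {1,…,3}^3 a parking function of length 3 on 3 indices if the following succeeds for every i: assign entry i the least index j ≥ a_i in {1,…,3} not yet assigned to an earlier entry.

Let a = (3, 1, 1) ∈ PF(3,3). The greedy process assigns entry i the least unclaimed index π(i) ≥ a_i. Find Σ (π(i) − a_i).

Σπ = 3·4/2 = 6 (π permutes [3]); Σa = 3+1+1 = 5; disp = 6−5 = 1.

1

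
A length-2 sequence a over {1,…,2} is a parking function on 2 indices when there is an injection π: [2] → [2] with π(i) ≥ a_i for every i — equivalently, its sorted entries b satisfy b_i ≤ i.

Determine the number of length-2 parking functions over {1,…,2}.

3

#PF = (2−2+1)·(2+1)^(2−1) = 1 · 3 = 3 [KW]
Example (1,1) → sorted (1,1): b_i ≤ i ∀i, a PF.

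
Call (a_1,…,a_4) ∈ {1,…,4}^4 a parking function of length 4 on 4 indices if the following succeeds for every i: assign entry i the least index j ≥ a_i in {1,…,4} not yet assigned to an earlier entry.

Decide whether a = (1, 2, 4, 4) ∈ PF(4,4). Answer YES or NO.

Sorted: b = (1, 2, 4, 4).
  b_1=1 ≤ 1
  b_2=2 ≤ 2
  b_3=4 > 3
  fails at i=3 ⇒ NO

NO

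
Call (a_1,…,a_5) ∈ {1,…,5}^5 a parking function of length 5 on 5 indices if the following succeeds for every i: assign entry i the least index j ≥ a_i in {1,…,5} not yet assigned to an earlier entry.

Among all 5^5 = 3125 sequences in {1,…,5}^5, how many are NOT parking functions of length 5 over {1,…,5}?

1829

|PF(5,5)| = (5−5+1)·(5+1)^(5−1) = 1·1296 = 1296 (Pollak)
One tuple (5,2,5,1,5) → sorted (1,2,5,5,5): b_3=5>3, not a PF.
Total 3125; non-PF = 3125−1296 = 1829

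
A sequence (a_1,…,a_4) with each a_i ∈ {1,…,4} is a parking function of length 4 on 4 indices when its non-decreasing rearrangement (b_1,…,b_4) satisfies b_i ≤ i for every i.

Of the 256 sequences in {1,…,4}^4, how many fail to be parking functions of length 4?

131

#PF = 1·5^3 = 1×125 = 125 (Pollak)
Check (4,4,2,4) → sorted (2,4,4,4): b_1=2>1, not a PF.
So 256 − 125 = 131 fail.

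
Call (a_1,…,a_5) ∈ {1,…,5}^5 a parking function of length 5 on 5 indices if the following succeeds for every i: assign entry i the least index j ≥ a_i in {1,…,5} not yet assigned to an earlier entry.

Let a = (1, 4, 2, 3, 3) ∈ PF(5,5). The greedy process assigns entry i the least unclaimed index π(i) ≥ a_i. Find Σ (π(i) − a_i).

Σπ(i) = 1+…+5 = 15; Σa = 1+4+2+3+3 = 13; disp = 15−13 = 2.

2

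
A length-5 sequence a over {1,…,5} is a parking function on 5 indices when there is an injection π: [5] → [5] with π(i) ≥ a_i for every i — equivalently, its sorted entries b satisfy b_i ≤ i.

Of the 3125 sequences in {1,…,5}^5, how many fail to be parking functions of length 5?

|PF(5,5)| = (5+1−5)·(5+1)^{5−1} = 1 · 1296 = 1296 (Konheim–Weiss)
E.g. (5,4,5,4,5) → sorted (4,4,5,5,5): b_1=4>1, not a PF.
5^5 − 1296 = 3125 − 1296 = 1829

1829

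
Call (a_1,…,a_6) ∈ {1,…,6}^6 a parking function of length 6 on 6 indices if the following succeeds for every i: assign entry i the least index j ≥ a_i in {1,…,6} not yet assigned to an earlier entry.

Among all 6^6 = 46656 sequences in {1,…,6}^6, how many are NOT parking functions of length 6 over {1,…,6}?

|PF| = (6−6+1)·(6+1)^(6−1) = 1 · 16807 = 16807
E.g. (5,5,1,5,6,5) → sorted (1,5,5,5,5,6): b_2=5>2, not a PF.
Total 46656; non-PF = 46656−16807 = 29849

29849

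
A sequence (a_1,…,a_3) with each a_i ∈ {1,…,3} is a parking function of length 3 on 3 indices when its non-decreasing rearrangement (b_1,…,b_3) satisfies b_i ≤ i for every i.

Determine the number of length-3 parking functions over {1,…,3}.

#PF = (4−3)·4^(3−1) = 1 · 16 = 16 (Konheim–Weiss)
Example (3,2,1) → sorted (1,2,3): b_i ≤ i ∀i, a PF.

16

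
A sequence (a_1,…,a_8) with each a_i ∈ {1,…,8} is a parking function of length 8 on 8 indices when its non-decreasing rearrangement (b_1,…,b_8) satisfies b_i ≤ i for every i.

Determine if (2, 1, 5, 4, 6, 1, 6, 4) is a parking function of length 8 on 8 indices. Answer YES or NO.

YES

Rearranged: b = (1, 1, 2, 4, 4, 5, 6, 6).
  b_1=1 ≤ 1
  b_2=1 ≤ 2
  b_3=2 ≤ 3
  b_4=4 ≤ 4
  b_5=4 ≤ 5
  b_6=5 ≤ 6
  b_7=6 ≤ 7
  b_8=6 ≤ 8
All bounds hold ⇒ YES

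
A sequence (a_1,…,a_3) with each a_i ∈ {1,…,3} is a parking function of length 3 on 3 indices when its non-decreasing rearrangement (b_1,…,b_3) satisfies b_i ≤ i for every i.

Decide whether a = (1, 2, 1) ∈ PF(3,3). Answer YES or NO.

Rearranged: b = (1, 1, 2).
  b_1=1 ≤ 1
  b_2=1 ≤ 2
  b_3=2 ≤ 3
All bounds hold ⇒ YES

YES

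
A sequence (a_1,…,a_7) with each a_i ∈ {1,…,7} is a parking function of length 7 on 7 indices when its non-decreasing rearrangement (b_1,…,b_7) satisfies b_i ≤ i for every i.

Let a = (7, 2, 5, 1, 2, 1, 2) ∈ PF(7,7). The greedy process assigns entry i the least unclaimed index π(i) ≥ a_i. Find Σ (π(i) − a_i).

Σπ = 28 ({1..7} each once); Σa = 7+2+5+1+2+1+2 = 20; disp = 28−20 = 8.

8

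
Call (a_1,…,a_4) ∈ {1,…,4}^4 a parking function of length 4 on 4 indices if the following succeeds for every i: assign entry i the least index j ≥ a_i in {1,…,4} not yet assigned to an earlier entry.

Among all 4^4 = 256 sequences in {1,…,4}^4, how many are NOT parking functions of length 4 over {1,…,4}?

#PF = (4−4+1)·(4+1)^(4−1) = 1×125 = 125 [KW]
Check (4,4,3,4) → sorted (3,4,4,4): b_1=3>1, not a PF.
4^4 − 125 = 256 − 125 = 131

131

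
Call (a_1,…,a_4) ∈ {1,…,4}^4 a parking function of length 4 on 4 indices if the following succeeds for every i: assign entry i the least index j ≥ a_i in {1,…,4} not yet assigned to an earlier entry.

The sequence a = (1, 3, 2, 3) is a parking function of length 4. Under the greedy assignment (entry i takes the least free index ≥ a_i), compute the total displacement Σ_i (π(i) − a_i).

1

Σπ = 10 ({1..4} each once); Σa = 1+3+2+3 = 9; disp = 10−9 = 1.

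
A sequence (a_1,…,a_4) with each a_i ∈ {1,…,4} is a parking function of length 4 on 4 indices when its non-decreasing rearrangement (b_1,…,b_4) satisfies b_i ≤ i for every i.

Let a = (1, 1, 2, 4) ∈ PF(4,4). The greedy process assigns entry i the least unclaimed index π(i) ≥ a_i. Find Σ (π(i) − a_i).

2

Σπ = 4·5/2 = 10 (π permutes [4]); Σa = 1+1+2+4 = 8; disp = 10−8 = 2.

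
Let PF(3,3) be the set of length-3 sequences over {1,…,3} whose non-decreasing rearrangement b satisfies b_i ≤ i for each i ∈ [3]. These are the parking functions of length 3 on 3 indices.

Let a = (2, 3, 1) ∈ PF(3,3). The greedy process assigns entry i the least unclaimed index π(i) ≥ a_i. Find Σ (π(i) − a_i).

Σπ = 3·4/2 = 6 (π permutes [3]); Σa = 2+3+1 = 6; disp = 6−6 = 0.

0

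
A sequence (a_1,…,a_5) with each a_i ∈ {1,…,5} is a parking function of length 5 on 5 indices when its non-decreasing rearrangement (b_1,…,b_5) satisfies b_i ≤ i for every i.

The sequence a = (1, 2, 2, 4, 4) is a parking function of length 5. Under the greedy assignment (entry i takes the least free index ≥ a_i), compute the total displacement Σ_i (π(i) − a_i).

Σπ = 15 ({1..5} each once); Σa = 1+2+2+4+4 = 13; disp = 15−13 = 2.

2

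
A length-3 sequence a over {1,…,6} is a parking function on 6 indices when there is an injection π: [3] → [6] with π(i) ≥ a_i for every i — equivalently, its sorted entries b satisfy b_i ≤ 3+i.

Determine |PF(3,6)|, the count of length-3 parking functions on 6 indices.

196

|PF(3,6)| = (6+1−3)·(6+1)^{3−1} = 4×49 = 196 (Konheim–Weiss)
One tuple (6,1,5) → sorted (1,5,6): b_i ≤ 3+i ∀i, a PF.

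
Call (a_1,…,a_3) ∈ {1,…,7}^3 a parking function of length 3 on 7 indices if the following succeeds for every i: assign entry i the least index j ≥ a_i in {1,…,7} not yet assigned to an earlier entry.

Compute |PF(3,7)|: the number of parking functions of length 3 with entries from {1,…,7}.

|PF(3,7)| = (8−3)·8^(3−1) = 5×64 = 320
Check (4,6,6) → sorted (4,6,6): b_i ≤ 4+i ∀i, a PF.

320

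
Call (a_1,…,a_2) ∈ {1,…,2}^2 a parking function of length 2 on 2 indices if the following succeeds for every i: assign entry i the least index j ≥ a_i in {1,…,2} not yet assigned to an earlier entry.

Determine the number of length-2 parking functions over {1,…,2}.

Count = (2−2+1)·(2+1)^(2−1) = 1×3 = 3 (Pollak)
Example (2,1) → sorted (1,2): b_i ≤ i ∀i, a PF.

3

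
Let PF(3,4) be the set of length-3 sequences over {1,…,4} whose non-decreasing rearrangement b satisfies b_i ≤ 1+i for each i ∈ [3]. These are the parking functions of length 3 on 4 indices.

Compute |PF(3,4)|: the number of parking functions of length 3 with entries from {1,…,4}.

50

#PF = (4−3+1)·(4+1)^(3−1) = 2·25 = 50 (Pollak)
Example (4,1,1) → sorted (1,1,4): b_i ≤ 1+i ∀i, a PF.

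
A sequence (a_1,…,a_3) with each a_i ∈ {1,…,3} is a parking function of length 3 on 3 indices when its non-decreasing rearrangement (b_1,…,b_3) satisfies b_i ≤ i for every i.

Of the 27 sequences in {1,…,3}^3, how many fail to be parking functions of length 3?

|PF(3,3)| = (3−3+1)·(3+1)^(3−1) = 1·16 = 16
E.g. (3,3,3) → sorted (3,3,3): b_1=3>1, not a PF.
3^3 − 16 = 27 − 16 = 11

11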